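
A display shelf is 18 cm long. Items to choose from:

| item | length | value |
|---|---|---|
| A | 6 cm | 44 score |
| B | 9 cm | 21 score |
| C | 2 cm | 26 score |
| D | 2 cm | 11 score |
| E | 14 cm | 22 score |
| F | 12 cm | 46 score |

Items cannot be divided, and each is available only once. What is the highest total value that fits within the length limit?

91 score

This is a 0/1 knapsack; check combinations near the capacity.
- A+B+C: length 6+9+2=17, value 44+21+26=91
- A+F: length 6+12=18, value 44+46=90
- C+D+F: length 2+2+12=16, value 26+11+46=83
- A+C+D: length 6+2+2=10, value 44+26+11=81
Best: 91 score.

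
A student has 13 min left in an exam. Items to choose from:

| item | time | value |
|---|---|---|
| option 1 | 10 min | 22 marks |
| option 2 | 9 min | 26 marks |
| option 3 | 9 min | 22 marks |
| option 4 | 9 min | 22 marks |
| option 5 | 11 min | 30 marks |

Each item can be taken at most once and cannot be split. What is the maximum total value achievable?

Check high-value combinations within 13 min:
- option 5: time 11, value 30
- option 2: time 9, value 26
- option 3: time 9, value 22
- option 4: time 9, value 22
- option 1: time 10, value 22
Best: 30 marks.

30 marks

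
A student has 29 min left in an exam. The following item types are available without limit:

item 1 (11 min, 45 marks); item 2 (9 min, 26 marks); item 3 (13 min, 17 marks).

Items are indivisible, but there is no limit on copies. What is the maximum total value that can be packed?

Best value-per-unit is item 1 at 45/11; filling with it alone gives 2×45 = 90.
Optimal mix: 1×item 1 + 2×item 2 → time 29, value 97.

97 marks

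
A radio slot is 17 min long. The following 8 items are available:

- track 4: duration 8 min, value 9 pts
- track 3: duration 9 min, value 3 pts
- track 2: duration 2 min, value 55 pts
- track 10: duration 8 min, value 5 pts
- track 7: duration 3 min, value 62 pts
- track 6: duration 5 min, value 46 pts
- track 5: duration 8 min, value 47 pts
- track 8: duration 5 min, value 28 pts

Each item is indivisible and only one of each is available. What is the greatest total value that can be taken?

Check high-value combinations within 17 min:
- track 2+track 7+track 6+track 8: duration 2+3+5+5=15, value 55+62+46+28=191
- track 2+track 7+track 5: duration 2+3+8=13, value 55+62+47=164
- track 2+track 7+track 6: duration 2+3+5=10, value 55+62+46=163
- track 7+track 6+track 5: duration 3+5+8=16, value 62+46+47=155
Best: 191 pts.

191 pts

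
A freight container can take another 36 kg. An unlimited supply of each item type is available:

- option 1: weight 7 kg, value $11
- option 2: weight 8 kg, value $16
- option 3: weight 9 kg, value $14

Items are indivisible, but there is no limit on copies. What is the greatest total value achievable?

$64

Best value-per-unit is option 2 at 16/8, and filling with it alone uses weight 4×8=32. No mix of the others beats 4×16 = 64.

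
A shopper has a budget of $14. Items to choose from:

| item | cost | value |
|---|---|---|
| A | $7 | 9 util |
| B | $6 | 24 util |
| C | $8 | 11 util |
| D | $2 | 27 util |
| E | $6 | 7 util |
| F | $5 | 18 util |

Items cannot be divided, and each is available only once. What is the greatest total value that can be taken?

Check high-value combinations within $14:
- B+D+F: cost 6+2+5=13, value 24+27+18=69
- B+D+E: cost 6+2+6=14, value 24+27+7=58
- A+D+F: cost 7+2+5=14, value 9+27+18=54
- D+E+F: cost 2+6+5=13, value 27+7+18=52
Best: 69 util.

69 util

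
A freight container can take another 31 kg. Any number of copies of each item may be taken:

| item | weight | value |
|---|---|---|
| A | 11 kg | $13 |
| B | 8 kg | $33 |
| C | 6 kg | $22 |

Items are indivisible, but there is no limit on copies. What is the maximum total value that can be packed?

$121

Best value-per-unit is B at 33/8; filling with it alone gives 3×33 = 99.
Optimal mix: 3×B + 1×C → weight 30, value 121.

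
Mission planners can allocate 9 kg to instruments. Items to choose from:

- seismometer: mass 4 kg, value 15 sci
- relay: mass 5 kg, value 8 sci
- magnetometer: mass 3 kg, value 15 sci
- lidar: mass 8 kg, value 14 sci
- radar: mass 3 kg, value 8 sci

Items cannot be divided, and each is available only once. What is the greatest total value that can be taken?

Check high-value combinations within 9 kg:
- seismometer+magnetometer: mass 4+3=7, value 15+15=30
- magnetometer+radar: mass 3+3=6, value 15+8=23
- seismometer+radar: mass 4+3=7, value 15+8=23
- relay+magnetometer: mass 5+3=8, value 8+15=23
- seismometer+relay: mass 4+5=9, value 15+8=23
Best: 30 sci.

30 sci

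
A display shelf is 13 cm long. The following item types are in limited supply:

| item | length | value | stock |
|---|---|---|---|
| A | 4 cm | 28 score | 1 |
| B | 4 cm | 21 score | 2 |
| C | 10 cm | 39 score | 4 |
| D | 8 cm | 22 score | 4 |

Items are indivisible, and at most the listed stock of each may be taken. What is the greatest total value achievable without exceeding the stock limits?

Best selections within length 13 and stock limits:
- 1×A + 2×B: length 12, value 70
- 1×A + 1×D: length 12, value 50
Best: 70 score.

70 score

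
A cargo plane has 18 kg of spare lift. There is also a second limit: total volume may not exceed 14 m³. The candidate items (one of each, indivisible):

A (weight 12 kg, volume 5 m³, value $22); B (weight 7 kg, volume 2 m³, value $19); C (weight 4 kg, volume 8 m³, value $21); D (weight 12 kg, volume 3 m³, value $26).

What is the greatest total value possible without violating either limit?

$47

Feasible sets respecting both limits:
- C+D: weight 16, volume 11, value 47
- A+C: weight 16, volume 13, value 43
- B+C: weight 11, volume 10, value 40
Best: $47.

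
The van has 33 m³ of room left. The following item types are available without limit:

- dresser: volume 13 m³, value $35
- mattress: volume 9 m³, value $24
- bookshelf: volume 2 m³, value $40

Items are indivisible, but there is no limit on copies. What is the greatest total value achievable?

Best value-per-unit is bookshelf at 40/2, and filling with it alone uses volume 16×2=32. No mix of the others beats 16×40 = 640.

$640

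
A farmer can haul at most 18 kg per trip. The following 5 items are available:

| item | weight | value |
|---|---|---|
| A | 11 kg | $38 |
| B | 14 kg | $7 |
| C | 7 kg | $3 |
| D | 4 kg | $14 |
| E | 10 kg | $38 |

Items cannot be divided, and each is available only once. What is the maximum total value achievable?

$52

Check high-value combinations within 18 kg:
- D+E: weight 4+10=14, value 14+38=52
- A+D: weight 11+4=15, value 38+14=52
- C+E: weight 7+10=17, value 3+38=41
Best: $52.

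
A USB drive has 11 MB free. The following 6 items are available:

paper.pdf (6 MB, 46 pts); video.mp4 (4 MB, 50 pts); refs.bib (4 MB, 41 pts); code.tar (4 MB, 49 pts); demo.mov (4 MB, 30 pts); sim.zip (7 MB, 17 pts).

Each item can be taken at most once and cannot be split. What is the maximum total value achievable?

Check high-value combinations within 11 MB:
- video.mp4+code.tar: size 4+4=8, value 50+49=99
- paper.pdf+video.mp4: size 6+4=10, value 46+50=96
- paper.pdf+code.tar: size 6+4=10, value 46+49=95
- video.mp4+refs.bib: size 4+4=8, value 50+41=91
- refs.bib+code.tar: size 4+4=8, value 41+49=90
Best: 99 pts.

99 pts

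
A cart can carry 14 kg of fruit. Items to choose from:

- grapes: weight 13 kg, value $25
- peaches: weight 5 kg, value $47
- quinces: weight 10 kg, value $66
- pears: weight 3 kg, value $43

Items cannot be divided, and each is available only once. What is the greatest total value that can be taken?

Check high-value combinations within 14 kg:
- quinces+pears: weight 10+3=13, value 66+43=109
- peaches+pears: weight 5+3=8, value 47+43=90
- quinces: weight 10, value 66
- peaches: weight 5, value 47
- pears: weight 3, value 43
Best: $109.

$109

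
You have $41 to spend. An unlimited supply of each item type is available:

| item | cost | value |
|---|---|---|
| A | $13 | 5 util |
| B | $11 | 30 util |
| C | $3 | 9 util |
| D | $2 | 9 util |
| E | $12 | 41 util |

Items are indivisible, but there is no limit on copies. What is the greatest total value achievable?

Best value-per-unit is D at 9/2; filling with it alone gives 20×9 = 180.
Optimal mix: 1×C + 19×D → cost 41, value 180.

180 util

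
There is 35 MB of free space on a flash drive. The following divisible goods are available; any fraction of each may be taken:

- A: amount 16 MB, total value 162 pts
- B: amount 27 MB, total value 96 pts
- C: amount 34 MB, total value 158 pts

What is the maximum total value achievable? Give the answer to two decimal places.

Take in order of value per unit:
- A (162/16 per unit): all 16 → value 162, running total 162.00
- C (158/34 per unit): 19 of 34 → value 19×158/34 = 88.2941, running total 250.29
Total 250.29.

250.29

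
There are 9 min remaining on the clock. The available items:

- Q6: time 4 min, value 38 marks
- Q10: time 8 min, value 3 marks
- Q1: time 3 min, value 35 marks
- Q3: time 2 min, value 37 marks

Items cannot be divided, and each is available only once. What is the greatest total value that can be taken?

110 marks

Check high-value combinations within 9 min:
- Q6+Q1+Q3: time 4+3+2=9, value 38+35+37=110
- Q6+Q3: time 4+2=6, value 38+37=75
- Q6+Q1: time 4+3=7, value 38+35=73
- Q1+Q3: time 3+2=5, value 35+37=72
Best: 110 marks.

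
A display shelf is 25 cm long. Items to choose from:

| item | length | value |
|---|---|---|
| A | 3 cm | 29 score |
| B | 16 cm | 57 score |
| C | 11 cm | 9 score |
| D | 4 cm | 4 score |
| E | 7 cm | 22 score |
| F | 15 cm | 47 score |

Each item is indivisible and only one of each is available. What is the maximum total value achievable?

98 score

Check high-value combinations within 25 cm:
- A+E+F: length 3+7+15=25, value 29+22+47=98
- A+B+D: length 3+16+4=23, value 29+57+4=90
- A+B: length 3+16=19, value 29+57=86
Best: 98 score.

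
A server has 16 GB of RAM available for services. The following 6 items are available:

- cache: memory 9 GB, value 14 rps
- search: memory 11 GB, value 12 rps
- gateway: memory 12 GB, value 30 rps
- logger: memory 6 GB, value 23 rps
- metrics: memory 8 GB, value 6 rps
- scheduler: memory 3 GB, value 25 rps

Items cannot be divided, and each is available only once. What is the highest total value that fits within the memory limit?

Check high-value combinations within 16 GB:
- gateway+scheduler: memory 12+3=15, value 30+25=55
- logger+scheduler: memory 6+3=9, value 23+25=48
- cache+scheduler: memory 9+3=12, value 14+25=39
- search+scheduler: memory 11+3=14, value 12+25=37
Best: 55 rps.

55 rps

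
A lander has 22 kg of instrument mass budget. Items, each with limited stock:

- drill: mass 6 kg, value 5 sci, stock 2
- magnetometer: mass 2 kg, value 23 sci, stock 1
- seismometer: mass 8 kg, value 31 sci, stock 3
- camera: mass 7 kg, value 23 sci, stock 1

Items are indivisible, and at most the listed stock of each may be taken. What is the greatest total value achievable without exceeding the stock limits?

85 sci

Best selections within mass 22 and stock limits:
- 1×magnetometer + 2×seismometer: mass 18, value 85
- 1×magnetometer + 1×seismometer + 1×camera: mass 17, value 77
- 1×drill + 2×seismometer: mass 22, value 67
- 2×drill + 1×magnetometer + 1×seismometer: mass 22, value 64
Best: 85 sci.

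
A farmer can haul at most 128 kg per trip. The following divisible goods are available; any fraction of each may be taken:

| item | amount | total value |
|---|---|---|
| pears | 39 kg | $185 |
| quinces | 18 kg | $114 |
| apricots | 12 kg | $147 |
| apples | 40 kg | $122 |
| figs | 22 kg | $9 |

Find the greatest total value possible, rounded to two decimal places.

Take in order of value per unit:
- apricots (147/12 per unit): all 12 → value 147, running total 147.00
- quinces (114/18 per unit): all 18 → value 114, running total 261.00
- pears (185/39 per unit): all 39 → value 185, running total 446.00
- apples (122/40 per unit): all 40 → value 122, running total 568.00
- figs (9/22 per unit): 19 of 22 → value 19×9/22 = 7.7727, running total 575.77
Total 575.77.

575.77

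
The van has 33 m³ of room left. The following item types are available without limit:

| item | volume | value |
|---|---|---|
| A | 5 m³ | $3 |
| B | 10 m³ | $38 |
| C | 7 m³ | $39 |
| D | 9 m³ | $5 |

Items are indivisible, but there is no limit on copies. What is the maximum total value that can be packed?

$159

Best value-per-unit is C at 39/7; filling with it alone gives 4×39 = 156.
Optimal mix: 1×A + 4×C → volume 33, value 159.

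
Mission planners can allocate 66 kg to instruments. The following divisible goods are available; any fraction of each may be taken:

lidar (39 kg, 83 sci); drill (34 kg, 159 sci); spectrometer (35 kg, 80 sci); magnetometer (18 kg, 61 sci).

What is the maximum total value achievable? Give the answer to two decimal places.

Take in order of value per unit:
- drill (159/34 per unit): all 34 → value 159, running total 159.00
- magnetometer (61/18 per unit): all 18 → value 61, running total 220.00
- spectrometer (80/35 per unit): 14 of 35 → value 14×80/35 = 32.0000, running total 252.00
Total 252.00.

252.00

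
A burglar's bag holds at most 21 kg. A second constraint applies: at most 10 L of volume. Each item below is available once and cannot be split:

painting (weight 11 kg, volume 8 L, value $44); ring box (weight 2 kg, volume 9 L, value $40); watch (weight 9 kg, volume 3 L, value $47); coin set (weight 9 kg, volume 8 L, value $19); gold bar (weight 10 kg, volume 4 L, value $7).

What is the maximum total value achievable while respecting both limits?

Feasible sets respecting both limits:
- watch+gold bar: weight 19, volume 7, value 54
- watch: weight 9, volume 3, value 47
- painting: weight 11, volume 8, value 44
- ring box: weight 2, volume 9, value 40
Best: $54.

$54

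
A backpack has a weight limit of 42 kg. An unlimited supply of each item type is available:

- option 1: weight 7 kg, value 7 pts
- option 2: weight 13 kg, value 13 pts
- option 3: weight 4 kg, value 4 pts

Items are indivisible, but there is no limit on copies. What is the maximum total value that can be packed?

Best value-per-unit is option 1 at 7/7, and filling with it alone uses weight 6×7=42. No mix of the others beats 6×7 = 42.

42 pts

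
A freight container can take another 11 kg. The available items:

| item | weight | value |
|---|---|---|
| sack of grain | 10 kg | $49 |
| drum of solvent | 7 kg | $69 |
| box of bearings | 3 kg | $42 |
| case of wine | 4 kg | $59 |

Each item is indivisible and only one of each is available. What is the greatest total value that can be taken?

Check high-value combinations within 11 kg:
- drum of solvent+case of wine: weight 7+4=11, value 69+59=128
- drum of solvent+box of bearings: weight 7+3=10, value 69+42=111
- box of bearings+case of wine: weight 3+4=7, value 42+59=101
Best: $128.

$128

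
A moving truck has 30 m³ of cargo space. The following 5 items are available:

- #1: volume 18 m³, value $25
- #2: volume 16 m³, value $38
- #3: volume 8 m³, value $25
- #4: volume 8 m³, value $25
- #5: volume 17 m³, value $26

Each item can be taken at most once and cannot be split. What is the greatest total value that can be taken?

$63

This is a 0/1 knapsack; check combinations near the capacity.
- #2+#3: volume 16+8=24, value 38+25=63
- #2+#4: volume 16+8=24, value 38+25=63
- #3+#5: volume 8+17=25, value 25+26=51
- #4+#5: volume 8+17=25, value 25+26=51
- #3+#4: volume 8+8=16, value 25+25=50
Best: $63.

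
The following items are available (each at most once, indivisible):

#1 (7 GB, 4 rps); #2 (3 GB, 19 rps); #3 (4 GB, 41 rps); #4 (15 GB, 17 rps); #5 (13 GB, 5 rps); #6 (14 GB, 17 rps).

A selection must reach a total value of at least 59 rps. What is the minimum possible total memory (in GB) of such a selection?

Subsets with value ≥ 59, sorted by total memory:
- #2+#3: memory 7, value 60
- #1+#2+#3: memory 14, value 64
- #2+#3+#5: memory 20, value 65
Minimum memory: 7 GB.

7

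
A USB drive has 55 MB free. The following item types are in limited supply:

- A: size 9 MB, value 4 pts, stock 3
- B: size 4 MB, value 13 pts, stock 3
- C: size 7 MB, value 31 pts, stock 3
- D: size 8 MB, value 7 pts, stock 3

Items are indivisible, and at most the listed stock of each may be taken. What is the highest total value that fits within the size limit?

Top feasible selections:
- 3×B + 3×C + 2×D: size 49, value 146
- 1×A + 3×B + 3×C + 1×D: size 50, value 143
- 2×A + 3×B + 3×C: size 51, value 140
- 2×B + 3×C + 3×D: size 53, value 140
Best: 146 pts.

146 pts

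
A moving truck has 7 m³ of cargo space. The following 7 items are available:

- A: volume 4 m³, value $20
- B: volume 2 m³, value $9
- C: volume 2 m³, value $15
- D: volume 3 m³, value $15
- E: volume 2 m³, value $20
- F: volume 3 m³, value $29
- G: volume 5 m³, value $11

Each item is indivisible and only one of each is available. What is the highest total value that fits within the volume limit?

$64

Check high-value combinations within 7 m³:
- C+E+F: volume 2+2+3=7, value 15+20+29=64
- B+E+F: volume 2+2+3=7, value 9+20+29=58
- B+C+F: volume 2+2+3=7, value 9+15+29=53
Best: $64.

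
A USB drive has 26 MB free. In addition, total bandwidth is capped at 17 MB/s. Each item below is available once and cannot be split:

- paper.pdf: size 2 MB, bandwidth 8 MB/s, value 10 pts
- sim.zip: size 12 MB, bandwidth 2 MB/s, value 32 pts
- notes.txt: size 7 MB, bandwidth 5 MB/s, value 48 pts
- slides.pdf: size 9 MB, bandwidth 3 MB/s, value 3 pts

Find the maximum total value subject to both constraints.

90 pts

Feasible sets respecting both limits:
- paper.pdf+sim.zip+notes.txt: size 21, bandwidth 15, value 90
- sim.zip+notes.txt: size 19, bandwidth 7, value 80
- paper.pdf+notes.txt+slides.pdf: size 18, bandwidth 16, value 61
- paper.pdf+notes.txt: size 9, bandwidth 13, value 58
Best: 90 pts.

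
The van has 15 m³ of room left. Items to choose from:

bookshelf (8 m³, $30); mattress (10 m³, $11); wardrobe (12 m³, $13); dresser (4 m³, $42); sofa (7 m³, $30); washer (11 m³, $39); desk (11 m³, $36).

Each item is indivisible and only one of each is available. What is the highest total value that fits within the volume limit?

$81

Check high-value combinations within 15 m³:
- dresser+washer: volume 4+11=15, value 42+39=81
- dresser+desk: volume 4+11=15, value 42+36=78
- dresser+sofa: volume 4+7=11, value 42+30=72
- bookshelf+dresser: volume 8+4=12, value 30+42=72
Best: $81.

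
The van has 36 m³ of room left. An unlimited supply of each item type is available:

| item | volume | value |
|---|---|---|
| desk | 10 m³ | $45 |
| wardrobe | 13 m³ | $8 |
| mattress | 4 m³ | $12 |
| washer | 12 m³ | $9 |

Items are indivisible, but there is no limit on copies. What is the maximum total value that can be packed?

Best value-per-unit is desk at 45/10; filling with it alone gives 3×45 = 135.
Optimal mix: 3×desk + 1×mattress → volume 34, value 147.

$147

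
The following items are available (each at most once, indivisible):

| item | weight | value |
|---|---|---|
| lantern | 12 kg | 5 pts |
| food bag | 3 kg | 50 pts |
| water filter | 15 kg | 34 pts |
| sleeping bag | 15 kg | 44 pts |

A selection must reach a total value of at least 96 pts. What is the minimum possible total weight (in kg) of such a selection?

Subsets with value ≥ 96, sorted by total weight:
- lantern+food bag+sleeping bag: weight 30, value 99
- food bag+water filter+sleeping bag: weight 33, value 128
Minimum weight: 30 kg.

30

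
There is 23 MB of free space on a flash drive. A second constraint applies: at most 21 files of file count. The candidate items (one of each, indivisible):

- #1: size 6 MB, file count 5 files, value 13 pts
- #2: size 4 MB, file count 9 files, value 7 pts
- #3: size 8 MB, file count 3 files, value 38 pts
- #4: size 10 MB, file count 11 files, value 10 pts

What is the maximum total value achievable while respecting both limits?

58 pts

Feasible sets respecting both limits:
- #1+#2+#3: size 18, file count 17, value 58
- #1+#3: size 14, file count 8, value 51
- #3+#4: size 18, file count 14, value 48
Best: 58 pts.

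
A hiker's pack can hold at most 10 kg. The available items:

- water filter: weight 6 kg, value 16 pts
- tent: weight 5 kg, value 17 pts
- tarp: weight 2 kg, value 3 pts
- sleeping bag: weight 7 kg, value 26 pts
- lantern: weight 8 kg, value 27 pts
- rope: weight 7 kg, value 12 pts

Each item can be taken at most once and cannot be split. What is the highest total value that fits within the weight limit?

30 pts

This is a 0/1 knapsack; check combinations near the capacity.
- tarp+lantern: weight 2+8=10, value 3+27=30
- tarp+sleeping bag: weight 2+7=9, value 3+26=29
- lantern: weight 8, value 27
Best: 30 pts.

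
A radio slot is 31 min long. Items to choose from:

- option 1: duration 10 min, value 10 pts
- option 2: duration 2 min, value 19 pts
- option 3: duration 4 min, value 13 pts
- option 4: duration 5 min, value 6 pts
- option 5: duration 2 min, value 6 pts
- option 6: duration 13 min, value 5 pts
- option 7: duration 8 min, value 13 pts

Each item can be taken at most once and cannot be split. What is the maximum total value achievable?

67 pts

Check high-value combinations within 31 min:
- option 1+option 2+option 3+option 4+option 5+option 7: duration 10+2+4+5+2+8=31, value 10+19+13+6+6+13=67
- option 1+option 2+option 3+option 5+option 7: duration 10+2+4+2+8=26, value 10+19+13+6+13=61
- option 1+option 2+option 3+option 4+option 7: duration 10+2+4+5+8=29, value 10+19+13+6+13=61
- option 2+option 3+option 4+option 5+option 7: duration 2+4+5+2+8=21, value 19+13+6+6+13=57
Best: 67 pts.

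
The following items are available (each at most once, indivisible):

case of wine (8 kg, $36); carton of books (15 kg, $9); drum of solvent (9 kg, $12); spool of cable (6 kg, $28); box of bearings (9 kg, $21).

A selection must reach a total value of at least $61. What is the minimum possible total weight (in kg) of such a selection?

14

Subsets with value ≥ 61, sorted by total weight:
- case of wine+spool of cable: weight 14, value 64
- case of wine+spool of cable+box of bearings: weight 23, value 85
- case of wine+drum of solvent+spool of cable: weight 23, value 76
- drum of solvent+spool of cable+box of bearings: weight 24, value 61
Minimum weight: 14 kg.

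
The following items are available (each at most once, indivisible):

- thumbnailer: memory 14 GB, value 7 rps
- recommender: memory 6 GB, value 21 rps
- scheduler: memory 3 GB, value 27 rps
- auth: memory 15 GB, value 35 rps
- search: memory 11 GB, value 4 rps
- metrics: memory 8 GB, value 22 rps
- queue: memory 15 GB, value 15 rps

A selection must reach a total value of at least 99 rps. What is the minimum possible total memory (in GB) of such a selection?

32

Subsets with value ≥ 99, sorted by total memory:
- recommender+scheduler+auth+metrics: memory 32, value 105
- scheduler+auth+metrics+queue: memory 41, value 99
Minimum memory: 32 GB.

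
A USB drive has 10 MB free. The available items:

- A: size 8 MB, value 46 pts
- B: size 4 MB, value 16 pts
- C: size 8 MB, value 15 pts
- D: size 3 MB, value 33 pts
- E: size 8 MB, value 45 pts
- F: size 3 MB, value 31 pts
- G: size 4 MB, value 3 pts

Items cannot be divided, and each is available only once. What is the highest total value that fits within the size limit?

This is a 0/1 knapsack; check combinations near the capacity.
- B+D+F: size 4+3+3=10, value 16+33+31=80
- D+F+G: size 3+3+4=10, value 33+31+3=67
- D+F: size 3+3=6, value 33+31=64
- B+D: size 4+3=7, value 16+33=49
Best: 80 pts.

80 pts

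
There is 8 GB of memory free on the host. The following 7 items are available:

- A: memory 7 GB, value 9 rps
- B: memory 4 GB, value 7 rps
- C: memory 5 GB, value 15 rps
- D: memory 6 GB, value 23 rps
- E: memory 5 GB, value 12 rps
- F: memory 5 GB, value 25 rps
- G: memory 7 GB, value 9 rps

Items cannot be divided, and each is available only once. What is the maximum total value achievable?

25 rps

Check high-value combinations within 8 GB:
- F: memory 5, value 25
- D: memory 6, value 23
- C: memory 5, value 15
- E: memory 5, value 12
Best: 25 rps.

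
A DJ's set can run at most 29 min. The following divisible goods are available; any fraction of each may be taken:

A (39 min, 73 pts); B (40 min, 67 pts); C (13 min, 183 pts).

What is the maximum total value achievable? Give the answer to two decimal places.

Take in order of value per unit:
- C (183/13 per unit): all 13 → value 183, running total 183.00
- A (73/39 per unit): 16 of 39 → value 16×73/39 = 29.9487, running total 212.95
Total 212.95.

212.95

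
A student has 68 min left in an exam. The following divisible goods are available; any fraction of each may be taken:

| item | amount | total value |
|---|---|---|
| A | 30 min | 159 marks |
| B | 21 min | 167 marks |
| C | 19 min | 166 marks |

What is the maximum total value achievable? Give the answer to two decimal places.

481.40

Take in order of value per unit:
- C (166/19 per unit): all 19 → value 166, running total 166.00
- B (167/21 per unit): all 21 → value 167, running total 333.00
- A (159/30 per unit): 28 of 30 → value 28×159/30 = 148.4000, running total 481.40
Total 481.40.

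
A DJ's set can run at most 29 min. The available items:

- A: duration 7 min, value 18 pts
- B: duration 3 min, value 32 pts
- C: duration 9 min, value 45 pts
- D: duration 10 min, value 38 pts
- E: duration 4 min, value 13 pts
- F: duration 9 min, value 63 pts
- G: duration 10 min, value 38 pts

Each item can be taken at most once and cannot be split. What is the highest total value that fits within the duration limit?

158 pts

Check high-value combinations within 29 min:
- A+B+C+F: duration 7+3+9+9=28, value 18+32+45+63=158
- B+C+E+F: duration 3+9+4+9=25, value 32+45+13+63=153
- A+B+D+F: duration 7+3+10+9=29, value 18+32+38+63=151
Best: 158 pts.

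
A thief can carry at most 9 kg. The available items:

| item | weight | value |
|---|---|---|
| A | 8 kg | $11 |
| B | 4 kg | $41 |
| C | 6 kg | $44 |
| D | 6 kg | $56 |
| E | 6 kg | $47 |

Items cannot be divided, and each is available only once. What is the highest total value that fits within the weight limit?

$56

Check high-value combinations within 9 kg:
- D: weight 6, value 56
- E: weight 6, value 47
- C: weight 6, value 44
- B: weight 4, value 41
Best: $56.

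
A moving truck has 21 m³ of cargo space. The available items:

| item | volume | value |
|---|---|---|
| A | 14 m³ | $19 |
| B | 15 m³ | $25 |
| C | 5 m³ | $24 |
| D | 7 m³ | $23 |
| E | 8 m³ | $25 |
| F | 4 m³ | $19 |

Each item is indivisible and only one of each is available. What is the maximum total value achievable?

$72

Check high-value combinations within 21 m³:
- C+D+E: volume 5+7+8=20, value 24+23+25=72
- C+E+F: volume 5+8+4=17, value 24+25+19=68
- D+E+F: volume 7+8+4=19, value 23+25+19=67
Best: $72.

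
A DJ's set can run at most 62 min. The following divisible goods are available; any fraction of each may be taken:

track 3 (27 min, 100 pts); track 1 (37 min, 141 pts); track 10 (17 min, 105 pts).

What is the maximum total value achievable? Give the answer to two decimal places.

Take in order of value per unit:
- track 10 (105/17 per unit): all 17 → value 105, running total 105.00
- track 1 (141/37 per unit): all 37 → value 141, running total 246.00
- track 3 (100/27 per unit): 8 of 27 → value 8×100/27 = 29.6296, running total 275.63
Total 275.63.

275.63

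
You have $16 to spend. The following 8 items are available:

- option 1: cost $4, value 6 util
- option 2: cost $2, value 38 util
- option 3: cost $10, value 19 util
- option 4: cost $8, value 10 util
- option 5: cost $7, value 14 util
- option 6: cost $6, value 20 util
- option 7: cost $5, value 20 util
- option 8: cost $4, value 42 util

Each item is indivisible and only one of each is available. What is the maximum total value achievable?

Check high-value combinations within $16:
- option 1+option 2+option 7+option 8: cost 4+2+5+4=15, value 6+38+20+42=106
- option 1+option 2+option 6+option 8: cost 4+2+6+4=16, value 6+38+20+42=106
- option 2+option 7+option 8: cost 2+5+4=11, value 38+20+42=100
- option 2+option 6+option 8: cost 2+6+4=12, value 38+20+42=100
- option 2+option 3+option 8: cost 2+10+4=16, value 38+19+42=99
Best: 106 util.

106 util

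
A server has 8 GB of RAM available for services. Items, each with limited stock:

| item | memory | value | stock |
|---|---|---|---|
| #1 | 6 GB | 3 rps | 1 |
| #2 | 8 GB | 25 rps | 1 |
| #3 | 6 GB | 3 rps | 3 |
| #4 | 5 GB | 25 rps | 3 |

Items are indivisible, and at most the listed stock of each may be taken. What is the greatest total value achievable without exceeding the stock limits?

25 rps

Best selections within memory 8 and stock limits:
- 1×#4: memory 5, value 25
- 1×#2: memory 8, value 25
- 1×#3: memory 6, value 3
Best: 25 rps.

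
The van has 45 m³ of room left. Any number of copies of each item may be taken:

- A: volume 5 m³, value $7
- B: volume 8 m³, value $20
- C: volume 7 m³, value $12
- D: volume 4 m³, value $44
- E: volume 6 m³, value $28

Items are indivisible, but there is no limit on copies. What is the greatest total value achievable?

Best value-per-unit is D at 44/4, and filling with it alone uses volume 11×4=44. No mix of the others beats 11×44 = 484.

$484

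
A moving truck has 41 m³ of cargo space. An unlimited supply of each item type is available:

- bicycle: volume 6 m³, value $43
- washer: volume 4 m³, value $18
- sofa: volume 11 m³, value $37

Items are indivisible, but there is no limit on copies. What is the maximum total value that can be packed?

$276

Best value-per-unit is bicycle at 43/6; filling with it alone gives 6×43 = 258.
Optimal mix: 6×bicycle + 1×washer → volume 40, value 276.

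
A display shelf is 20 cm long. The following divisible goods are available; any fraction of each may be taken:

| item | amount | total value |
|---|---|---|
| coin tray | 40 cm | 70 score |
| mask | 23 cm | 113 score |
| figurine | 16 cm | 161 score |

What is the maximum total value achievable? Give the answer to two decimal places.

180.65

Take in order of value per unit:
- figurine (161/16 per unit): all 16 → value 161, running total 161.00
- mask (113/23 per unit): 4 of 23 → value 4×113/23 = 19.6522, running total 180.65
Total 180.65.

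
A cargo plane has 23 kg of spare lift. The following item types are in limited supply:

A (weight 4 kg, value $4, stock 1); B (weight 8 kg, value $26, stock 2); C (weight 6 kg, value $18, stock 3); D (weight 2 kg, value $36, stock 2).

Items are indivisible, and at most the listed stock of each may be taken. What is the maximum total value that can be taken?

$126

Top feasible selections:
- 3×C + 2×D: weight 22, value 126
- 2×B + 2×D: weight 20, value 124
- 1×A + 1×B + 1×C + 2×D: weight 22, value 120
- 1×B + 1×C + 2×D: weight 18, value 116
Best: $126.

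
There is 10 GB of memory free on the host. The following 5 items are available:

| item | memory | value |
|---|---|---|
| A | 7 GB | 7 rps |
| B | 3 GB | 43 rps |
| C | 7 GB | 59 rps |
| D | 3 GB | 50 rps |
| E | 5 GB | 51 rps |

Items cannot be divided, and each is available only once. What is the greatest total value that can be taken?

109 rps

This is a 0/1 knapsack; check combinations near the capacity.
- C+D: memory 7+3=10, value 59+50=109
- B+C: memory 3+7=10, value 43+59=102
- D+E: memory 3+5=8, value 50+51=101
- B+E: memory 3+5=8, value 43+51=94
- B+D: memory 3+3=6, value 43+50=93
Best: 109 rps.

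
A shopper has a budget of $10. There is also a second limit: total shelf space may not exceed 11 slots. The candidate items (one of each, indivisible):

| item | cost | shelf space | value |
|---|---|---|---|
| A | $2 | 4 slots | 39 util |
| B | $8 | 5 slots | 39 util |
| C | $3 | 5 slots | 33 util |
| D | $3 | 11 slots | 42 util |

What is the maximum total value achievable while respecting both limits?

78 util

Feasible sets respecting both limits:
- A+B: cost 10, shelf space 9, value 78
- A+C: cost 5, shelf space 9, value 72
- D: cost 3, shelf space 11, value 42
Best: 78 util.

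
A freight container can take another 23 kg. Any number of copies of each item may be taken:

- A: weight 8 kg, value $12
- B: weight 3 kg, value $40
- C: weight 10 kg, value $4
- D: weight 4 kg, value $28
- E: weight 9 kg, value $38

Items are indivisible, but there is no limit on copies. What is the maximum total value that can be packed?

Best value-per-unit is B at 40/3, and filling with it alone uses weight 7×3=21. No mix of the others beats 7×40 = 280.

$280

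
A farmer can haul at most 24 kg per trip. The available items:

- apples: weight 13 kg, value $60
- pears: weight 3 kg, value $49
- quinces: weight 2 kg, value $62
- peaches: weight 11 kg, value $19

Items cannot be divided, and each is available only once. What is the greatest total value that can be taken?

Check high-value combinations within 24 kg:
- apples+pears+quinces: weight 13+3+2=18, value 60+49+62=171
- pears+quinces+peaches: weight 3+2+11=16, value 49+62+19=130
- apples+quinces: weight 13+2=15, value 60+62=122
Best: $171.

$171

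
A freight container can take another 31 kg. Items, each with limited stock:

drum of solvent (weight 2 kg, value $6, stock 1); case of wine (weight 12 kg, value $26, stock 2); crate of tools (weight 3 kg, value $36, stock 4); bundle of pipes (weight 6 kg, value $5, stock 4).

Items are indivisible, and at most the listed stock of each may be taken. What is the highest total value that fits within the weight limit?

Top feasible selections:
- 1×drum of solvent + 1×case of wine + 4×crate of tools: weight 26, value 176
- 1×case of wine + 4×crate of tools + 1×bundle of pipes: weight 30, value 175
- 1×case of wine + 4×crate of tools: weight 24, value 170
Best: $176.

$176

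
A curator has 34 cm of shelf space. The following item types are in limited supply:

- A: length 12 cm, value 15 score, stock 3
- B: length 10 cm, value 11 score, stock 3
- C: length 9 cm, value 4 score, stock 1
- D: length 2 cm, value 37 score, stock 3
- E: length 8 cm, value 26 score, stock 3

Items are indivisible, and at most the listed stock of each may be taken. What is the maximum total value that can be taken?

189 score

Top feasible selections:
- 3×D + 3×E: length 30, value 189
- 1×A + 3×D + 2×E: length 34, value 178
- 1×B + 3×D + 2×E: length 32, value 174
- 1×C + 3×D + 2×E: length 31, value 167
Best: 189 score.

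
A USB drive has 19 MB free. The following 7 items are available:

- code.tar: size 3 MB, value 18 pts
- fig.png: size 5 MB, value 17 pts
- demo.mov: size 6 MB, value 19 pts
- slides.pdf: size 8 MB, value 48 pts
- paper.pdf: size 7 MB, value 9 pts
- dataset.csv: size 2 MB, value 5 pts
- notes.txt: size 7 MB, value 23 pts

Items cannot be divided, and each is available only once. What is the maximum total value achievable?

This is a 0/1 knapsack; check combinations near the capacity.
- code.tar+demo.mov+slides.pdf+dataset.csv: size 3+6+8+2=19, value 18+19+48+5=90
- code.tar+slides.pdf+notes.txt: size 3+8+7=18, value 18+48+23=89
- code.tar+fig.png+slides.pdf+dataset.csv: size 3+5+8+2=18, value 18+17+48+5=88
- code.tar+demo.mov+slides.pdf: size 3+6+8=17, value 18+19+48=85
- fig.png+demo.mov+slides.pdf: size 5+6+8=19, value 17+19+48=84
Best: 90 pts.

90 pts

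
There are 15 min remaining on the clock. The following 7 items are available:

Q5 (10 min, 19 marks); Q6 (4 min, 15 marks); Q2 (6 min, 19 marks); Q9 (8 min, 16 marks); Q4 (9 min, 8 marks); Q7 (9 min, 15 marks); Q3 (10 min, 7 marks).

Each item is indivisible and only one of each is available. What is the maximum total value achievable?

Check high-value combinations within 15 min:
- Q2+Q9: time 6+8=14, value 19+16=35
- Q6+Q2: time 4+6=10, value 15+19=34
- Q5+Q6: time 10+4=14, value 19+15=34
- Q2+Q7: time 6+9=15, value 19+15=34
Best: 35 marks.

35 marks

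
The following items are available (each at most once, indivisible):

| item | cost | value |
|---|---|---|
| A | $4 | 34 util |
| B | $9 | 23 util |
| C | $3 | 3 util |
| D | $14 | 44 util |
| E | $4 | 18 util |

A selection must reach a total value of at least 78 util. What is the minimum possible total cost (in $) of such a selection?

18

Subsets with value ≥ 78, sorted by total cost:
- A+D: cost 18, value 78
- A+B+C+E: cost 20, value 78
Minimum cost: 18 $.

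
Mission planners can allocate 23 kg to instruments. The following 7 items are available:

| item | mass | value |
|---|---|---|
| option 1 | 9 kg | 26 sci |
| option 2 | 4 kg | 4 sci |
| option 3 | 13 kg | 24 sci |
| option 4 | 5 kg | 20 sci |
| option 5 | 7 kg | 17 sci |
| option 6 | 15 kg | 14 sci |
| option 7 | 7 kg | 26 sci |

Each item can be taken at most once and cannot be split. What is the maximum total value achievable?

This is a 0/1 knapsack; check combinations near the capacity.
- option 1+option 4+option 7: mass 9+5+7=21, value 26+20+26=72
- option 1+option 5+option 7: mass 9+7+7=23, value 26+17+26=69
- option 2+option 4+option 5+option 7: mass 4+5+7+7=23, value 4+20+17+26=67
Best: 72 sci.

72 sci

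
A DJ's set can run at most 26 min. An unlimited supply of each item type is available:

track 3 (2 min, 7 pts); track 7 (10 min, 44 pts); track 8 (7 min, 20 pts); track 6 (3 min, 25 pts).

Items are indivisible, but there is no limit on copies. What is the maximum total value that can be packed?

207 pts

Best value-per-unit is track 6 at 25/3; filling with it alone gives 8×25 = 200.
Optimal mix: 1×track 3 + 8×track 6 → duration 26, value 207.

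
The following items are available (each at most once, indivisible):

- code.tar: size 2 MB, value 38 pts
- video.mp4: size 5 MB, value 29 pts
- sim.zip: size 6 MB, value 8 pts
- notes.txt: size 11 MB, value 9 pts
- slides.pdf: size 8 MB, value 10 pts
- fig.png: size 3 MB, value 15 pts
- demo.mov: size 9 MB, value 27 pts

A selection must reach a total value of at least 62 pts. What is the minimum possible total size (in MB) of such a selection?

7

Subsets with value ≥ 62, sorted by total size:
- code.tar+video.mp4: size 7, value 67
- code.tar+video.mp4+fig.png: size 10, value 82
- code.tar+demo.mov: size 11, value 65
- code.tar+video.mp4+sim.zip: size 13, value 75
Minimum size: 7 MB.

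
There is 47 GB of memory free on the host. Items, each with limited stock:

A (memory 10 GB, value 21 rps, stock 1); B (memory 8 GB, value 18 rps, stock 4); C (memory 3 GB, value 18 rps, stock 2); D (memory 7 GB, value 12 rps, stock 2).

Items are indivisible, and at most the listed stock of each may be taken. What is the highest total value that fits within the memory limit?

Best selections within memory 47 and stock limits:
- 1×A + 3×B + 2×C + 1×D: memory 47, value 123
- 4×B + 2×C + 1×D: memory 45, value 120
- 1×A + 2×B + 2×C + 2×D: memory 46, value 117
- 3×B + 2×C + 2×D: memory 44, value 114
Best: 123 rps.

123 rps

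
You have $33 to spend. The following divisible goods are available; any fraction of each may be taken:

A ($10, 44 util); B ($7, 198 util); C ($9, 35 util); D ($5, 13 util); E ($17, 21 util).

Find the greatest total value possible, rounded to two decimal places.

292.47

Take in order of value per unit:
- B (198/7 per unit): all 7 → value 198, running total 198.00
- A (44/10 per unit): all 10 → value 44, running total 242.00
- C (35/9 per unit): all 9 → value 35, running total 277.00
- D (13/5 per unit): all 5 → value 13, running total 290.00
- E (21/17 per unit): 2 of 17 → value 2×21/17 = 2.4706, running total 292.47
Total 292.47.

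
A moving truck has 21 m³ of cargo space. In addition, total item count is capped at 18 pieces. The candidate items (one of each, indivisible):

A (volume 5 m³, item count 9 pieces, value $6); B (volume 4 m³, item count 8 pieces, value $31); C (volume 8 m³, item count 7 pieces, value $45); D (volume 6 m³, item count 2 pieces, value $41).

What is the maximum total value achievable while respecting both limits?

Feasible sets respecting both limits:
- B+C+D: volume 18, item count 17, value 117
- A+C+D: volume 19, item count 18, value 92
- C+D: volume 14, item count 9, value 86
- B+C: volume 12, item count 15, value 76
Best: $117.

$117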